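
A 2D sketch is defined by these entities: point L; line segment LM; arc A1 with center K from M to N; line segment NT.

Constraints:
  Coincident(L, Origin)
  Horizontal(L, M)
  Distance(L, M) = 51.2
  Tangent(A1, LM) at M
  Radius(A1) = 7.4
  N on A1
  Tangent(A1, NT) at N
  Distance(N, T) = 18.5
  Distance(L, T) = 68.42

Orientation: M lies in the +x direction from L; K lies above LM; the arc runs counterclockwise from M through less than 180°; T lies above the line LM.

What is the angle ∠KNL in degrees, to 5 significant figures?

25.883°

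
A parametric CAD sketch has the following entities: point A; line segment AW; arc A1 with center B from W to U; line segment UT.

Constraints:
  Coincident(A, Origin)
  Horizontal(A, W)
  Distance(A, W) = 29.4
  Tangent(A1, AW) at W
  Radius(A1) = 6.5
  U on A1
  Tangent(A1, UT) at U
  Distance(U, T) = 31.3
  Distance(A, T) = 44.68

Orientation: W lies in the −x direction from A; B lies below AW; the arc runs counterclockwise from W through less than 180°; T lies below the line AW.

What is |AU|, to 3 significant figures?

36.5

Checks: ∠(BW, WA) = 90.00° ✓; |BU| = 6.500 ✓; ∠(BU, UT) = 90.00° ✓; |UT| = 31.30 ✓; |AT| = 44.68 ✓.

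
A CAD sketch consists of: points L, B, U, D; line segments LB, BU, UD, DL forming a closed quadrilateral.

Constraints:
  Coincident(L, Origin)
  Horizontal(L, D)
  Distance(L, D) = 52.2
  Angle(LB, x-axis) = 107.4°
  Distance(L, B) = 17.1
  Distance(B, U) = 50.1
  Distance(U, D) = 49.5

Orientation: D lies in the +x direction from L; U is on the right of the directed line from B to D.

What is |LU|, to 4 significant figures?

33.06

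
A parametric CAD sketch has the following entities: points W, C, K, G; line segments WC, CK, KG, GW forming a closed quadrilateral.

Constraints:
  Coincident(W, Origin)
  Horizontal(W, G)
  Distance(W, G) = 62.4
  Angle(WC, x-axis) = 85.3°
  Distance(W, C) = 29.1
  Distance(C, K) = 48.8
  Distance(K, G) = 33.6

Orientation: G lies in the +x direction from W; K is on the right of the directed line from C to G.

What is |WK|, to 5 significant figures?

32.448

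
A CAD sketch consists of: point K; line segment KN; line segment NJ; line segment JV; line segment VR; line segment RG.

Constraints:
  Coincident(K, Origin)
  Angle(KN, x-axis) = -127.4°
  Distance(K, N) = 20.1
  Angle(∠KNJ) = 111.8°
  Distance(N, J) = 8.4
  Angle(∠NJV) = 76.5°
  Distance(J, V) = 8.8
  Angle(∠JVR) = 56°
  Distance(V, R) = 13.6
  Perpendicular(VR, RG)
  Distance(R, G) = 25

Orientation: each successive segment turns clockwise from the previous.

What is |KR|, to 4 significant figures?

20.66

K is at the origin; KN runs at -127.4° with length 20.1, so N = (-12.21, -15.97). ∠KNJ = 111.8° gives NJ at 164.4° from the x-axis; with |NJ| = 8.4, J = (-20.30, -13.71). ∠NJV = 76.5° gives JV at 60.90° from the x-axis; with |JV| = 8.8, V = (-16.02, -6.020). ∠JVR = 56.0° gives VR at -63.10° from the x-axis; with |VR| = 13.6, R = (-9.866, -18.15). Then |KR| = |R − K| = 20.66.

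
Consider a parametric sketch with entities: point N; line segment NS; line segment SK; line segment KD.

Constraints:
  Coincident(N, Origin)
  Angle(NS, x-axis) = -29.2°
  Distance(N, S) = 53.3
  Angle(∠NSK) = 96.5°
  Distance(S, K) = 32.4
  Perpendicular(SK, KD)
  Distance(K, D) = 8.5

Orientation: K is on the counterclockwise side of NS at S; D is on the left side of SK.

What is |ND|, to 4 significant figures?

58.77

N is at the origin; NS runs at -29.2° with length 53.3, so S = 53.3·(cos -29.2°, sin -29.2°) = (46.53, -26.00). ∠NSK = 96.5°, so SK runs at -29.2° + (180° − 96.5°) = 54.30° from the x-axis; with |SK| = 32.4, K = S + 32.4·(cos 54.30°, sin 54.30°) = (65.43, 0.3086). SK ⟂ KD; with |KD| = 8.5 on the left of SK, D = K + 8.5·(-0.8121, 0.5835) = (58.53, 5.269). Then |ND| = |D − N| = 58.77.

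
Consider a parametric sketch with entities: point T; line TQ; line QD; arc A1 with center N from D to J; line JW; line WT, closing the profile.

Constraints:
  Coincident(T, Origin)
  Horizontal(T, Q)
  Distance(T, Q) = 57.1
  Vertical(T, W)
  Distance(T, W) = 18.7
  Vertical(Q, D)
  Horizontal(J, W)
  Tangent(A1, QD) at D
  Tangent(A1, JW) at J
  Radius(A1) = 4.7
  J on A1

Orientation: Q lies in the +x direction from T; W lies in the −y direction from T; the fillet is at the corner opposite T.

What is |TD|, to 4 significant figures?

58.79

T is at the origin; TQ is horizontal with |TQ| = 57.1 and Q on the +x side, so Q = (57.10, 0.000). TW is vertical with |TW| = 18.7 and W on the −y side, so W = (0.000, -18.70). The virtual corner opposite T is at (57.10, -18.70). Tangency of A1 to QD means the radius ND is perpendicular to QD and tangency of A1 to JW means the radius NJ is perpendicular to JW, with radius 4.7, so the center N sits 4.7 in from both sides at N = (52.40, -14.00). That places the tangent points at D = (57.10, -14.00) on QD and J = (52.40, -18.70) on JW. Then |TD| = |D − T| = 58.79.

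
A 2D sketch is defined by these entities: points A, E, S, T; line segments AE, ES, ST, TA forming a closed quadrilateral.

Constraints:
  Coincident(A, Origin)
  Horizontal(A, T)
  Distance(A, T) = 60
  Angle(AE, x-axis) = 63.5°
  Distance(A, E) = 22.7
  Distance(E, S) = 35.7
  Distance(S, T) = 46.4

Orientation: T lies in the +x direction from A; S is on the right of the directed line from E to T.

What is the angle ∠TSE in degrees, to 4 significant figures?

80.84°

Checks: |ES| = 35.70 ✓; |ST| = 46.40 ✓.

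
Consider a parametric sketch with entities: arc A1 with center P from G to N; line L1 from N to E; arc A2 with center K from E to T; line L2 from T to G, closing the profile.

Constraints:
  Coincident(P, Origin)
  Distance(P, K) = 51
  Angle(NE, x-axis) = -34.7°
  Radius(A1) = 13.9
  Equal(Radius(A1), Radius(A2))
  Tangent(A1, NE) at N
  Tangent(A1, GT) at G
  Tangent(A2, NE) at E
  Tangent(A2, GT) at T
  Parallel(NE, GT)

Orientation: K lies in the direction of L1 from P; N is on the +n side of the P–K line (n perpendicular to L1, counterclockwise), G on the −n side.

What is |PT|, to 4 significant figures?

52.86

The slot axis is L1's direction at -34.7°, so u = (cos -34.7°, sin -34.7°) = (0.8221, -0.5693) and n = (−sin -34.7°, cos -34.7°) = (0.5693, 0.8221). P is at the origin and K lies 51.0 along u from P, so K = 51.0·u = (41.93, -29.03). Tangency of A1 to both parallel lines with radius 13.9 puts N and G at P ± 13.9·n: N = (7.913, 11.43), G = (-7.913, -11.43). Equal radii place E and T the same way about K: E = K + 13.9·n = (49.84, -17.61), T = K − 13.9·n = (34.02, -40.46). Then |PT| = |T − P| = 52.86.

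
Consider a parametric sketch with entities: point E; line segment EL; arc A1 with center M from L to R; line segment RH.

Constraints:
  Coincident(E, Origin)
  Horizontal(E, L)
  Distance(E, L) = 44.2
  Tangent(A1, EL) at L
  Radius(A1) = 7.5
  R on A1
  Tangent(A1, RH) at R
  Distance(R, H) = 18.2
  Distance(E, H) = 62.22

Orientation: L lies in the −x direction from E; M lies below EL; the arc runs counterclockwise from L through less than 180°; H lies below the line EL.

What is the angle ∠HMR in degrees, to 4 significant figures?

67.60°

E is at the origin; E and L share the same y with |EL| = 44.2 and L on the −x side, so L = (-44.20, 0.000). Since A1 is tangent to EL there, ML ⟂ EL, so M = L + (0, -7.5) = (-44.20, -7.500). Since MR ⟂ RH (tangency), |MH| = √(7.5² + 18.2²) = 19.68 regardless of where R sits on A1. So H lies on both circle(E, 62.22) and circle(M, 19.68); the below-EL intersection is H = (-58.60, -20.93). R is the foot of the tangent from H: R = (-51.02, -4.378).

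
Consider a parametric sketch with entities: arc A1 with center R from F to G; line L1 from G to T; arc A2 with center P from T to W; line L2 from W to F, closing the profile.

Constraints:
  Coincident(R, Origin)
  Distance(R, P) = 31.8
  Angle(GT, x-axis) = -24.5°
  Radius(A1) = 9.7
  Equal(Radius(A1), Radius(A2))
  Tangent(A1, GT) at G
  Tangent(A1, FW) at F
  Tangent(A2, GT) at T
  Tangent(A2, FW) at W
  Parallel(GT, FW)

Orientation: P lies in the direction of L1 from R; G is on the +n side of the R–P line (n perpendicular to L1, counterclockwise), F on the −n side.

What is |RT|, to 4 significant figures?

33.25

The slot axis is L1's direction at -24.5°, so u = (cos -24.5°, sin -24.5°) = (0.9100, -0.4147) and n = (−sin -24.5°, cos -24.5°) = (0.4147, 0.9100). R is at the origin and P lies 31.8 along u from R, so P = 31.8·u = (28.94, -13.19). Tangency of A1 to both parallel lines with radius 9.7 puts G and F at R ± 9.7·n: G = (4.023, 8.827), F = (-4.023, -8.827). Equal radii place T and W the same way about P: T = P + 9.7·n = (32.96, -4.361), W = P − 9.7·n = (24.91, -22.01). Then |RT| = |T − R| = 33.25.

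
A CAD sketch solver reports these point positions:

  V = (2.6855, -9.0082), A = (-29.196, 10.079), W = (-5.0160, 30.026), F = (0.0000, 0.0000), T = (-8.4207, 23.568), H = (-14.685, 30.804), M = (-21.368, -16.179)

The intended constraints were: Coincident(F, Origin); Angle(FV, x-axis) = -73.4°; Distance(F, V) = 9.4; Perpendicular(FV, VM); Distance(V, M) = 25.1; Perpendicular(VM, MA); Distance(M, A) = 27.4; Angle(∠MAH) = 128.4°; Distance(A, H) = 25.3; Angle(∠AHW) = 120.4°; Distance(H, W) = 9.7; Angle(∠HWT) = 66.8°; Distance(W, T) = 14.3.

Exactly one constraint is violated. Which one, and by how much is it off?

Distance(W, T) = 14.3 — off by 7.00.

F = (0.00, 0.00) ✓; FV at -73.40° ✓; |FV| = 9.400 ✓; ∠(FV, VM) = 90.00° ✓; |VM| = 25.10 ✓; ∠(VM, MA) = 90.00° ✓; |MA| = 27.40 ✓; ∠MAH = 128.4° ✓; |AH| = 25.30 ✓; ∠AHW = 120.4° ✓; |HW| = 9.700 ✓; ∠HWT = 66.80° ✓; |WT| = 7.301 ✗.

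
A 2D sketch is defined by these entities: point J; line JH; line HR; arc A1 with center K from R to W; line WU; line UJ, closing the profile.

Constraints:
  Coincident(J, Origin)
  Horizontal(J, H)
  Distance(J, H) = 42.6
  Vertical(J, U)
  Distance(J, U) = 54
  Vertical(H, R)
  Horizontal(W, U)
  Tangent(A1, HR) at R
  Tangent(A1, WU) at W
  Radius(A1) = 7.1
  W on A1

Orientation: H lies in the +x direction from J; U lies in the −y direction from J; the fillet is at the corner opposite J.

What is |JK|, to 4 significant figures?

58.82

J is at the origin; JH is horizontal with |JH| = 42.6 and H on the +x side, so H = (42.60, 0.000). JU is vertical with |JU| = 54.0 and U on the −y side, so U = (0.000, -54.00). The virtual corner opposite J is at (42.60, -54.00). Since A1 is tangent to HR there, KR ⟂ HR and A1 meets WU tangentially, so KW is at right angles to WU, with radius 7.1, so the center K sits 7.1 in from both sides at K = (35.50, -46.90). Then |JK| = |K − J| = 58.82.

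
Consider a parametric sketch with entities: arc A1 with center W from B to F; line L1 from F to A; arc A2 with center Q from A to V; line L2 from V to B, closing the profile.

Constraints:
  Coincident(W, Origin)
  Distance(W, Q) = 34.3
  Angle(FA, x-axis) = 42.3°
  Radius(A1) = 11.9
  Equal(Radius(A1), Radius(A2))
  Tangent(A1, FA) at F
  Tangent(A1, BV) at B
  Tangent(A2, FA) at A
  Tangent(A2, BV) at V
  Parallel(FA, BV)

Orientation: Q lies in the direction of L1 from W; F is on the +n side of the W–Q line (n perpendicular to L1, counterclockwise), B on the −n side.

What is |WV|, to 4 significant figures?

36.31

The slot axis is L1's direction at 42.3°, so u = (cos 42.3°, sin 42.3°) = (0.7396, 0.6730) and n = (−sin 42.3°, cos 42.3°) = (-0.6730, 0.7396). W is at the origin and Q lies 34.3 along u from W, so Q = 34.3·u = (25.37, 23.08). Tangency of A1 to both parallel lines with radius 11.9 puts F and B at W ± 11.9·n: F = (-8.009, 8.802), B = (8.009, -8.802). Equal radii place A and V the same way about Q: A = Q + 11.9·n = (17.36, 31.89), V = Q − 11.9·n = (33.38, 14.28). Then |WV| = |V − W| = 36.31.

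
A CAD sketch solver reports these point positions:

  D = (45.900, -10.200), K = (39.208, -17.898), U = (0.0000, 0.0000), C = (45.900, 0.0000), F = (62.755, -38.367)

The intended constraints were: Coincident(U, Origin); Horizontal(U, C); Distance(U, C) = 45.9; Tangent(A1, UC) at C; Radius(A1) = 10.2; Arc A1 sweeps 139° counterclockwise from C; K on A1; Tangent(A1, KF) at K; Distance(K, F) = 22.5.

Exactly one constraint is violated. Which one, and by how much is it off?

Distance(K, F) = 22.5 — off by 8.70.

U = (0.00, 0.00) ✓; U.y = 0.00, C.y = 0.00 ✓; |UC| = 45.90 ✓; ∠(DC, CU) = 90.00° ✓; |DC| = 10.20 ✓; bearing(D→K) − bearing(D→C) = 139.0° ✓; |DK| = 10.20 ✓; ∠(DK, KF) = 90.00° ✓; |KF| = 31.20 ✗.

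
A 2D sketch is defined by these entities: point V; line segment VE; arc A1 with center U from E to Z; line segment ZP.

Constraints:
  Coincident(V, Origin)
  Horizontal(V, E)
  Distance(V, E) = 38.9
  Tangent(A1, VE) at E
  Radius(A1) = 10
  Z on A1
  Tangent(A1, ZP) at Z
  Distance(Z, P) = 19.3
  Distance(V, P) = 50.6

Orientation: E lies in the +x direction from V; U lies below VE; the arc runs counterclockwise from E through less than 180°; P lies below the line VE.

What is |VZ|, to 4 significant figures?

33.58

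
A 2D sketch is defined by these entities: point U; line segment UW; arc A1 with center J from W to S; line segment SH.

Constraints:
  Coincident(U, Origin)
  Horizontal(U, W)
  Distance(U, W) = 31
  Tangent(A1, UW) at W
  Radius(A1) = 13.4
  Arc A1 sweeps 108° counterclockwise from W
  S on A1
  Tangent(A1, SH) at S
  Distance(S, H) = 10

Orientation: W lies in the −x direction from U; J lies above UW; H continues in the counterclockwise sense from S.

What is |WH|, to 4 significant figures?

28.72

U is at the origin; UW is horizontal with |UW| = 31.0 and W on the −x side, so W = (-31.00, 0.000). Tangency of A1 to UW means the radius JW is perpendicular to UW, so J = W + (0, 13.4) = (-31.00, 13.40). On A1, W sits at bearing -90° from J; a 108° counterclockwise sweep puts S at bearing 18°, so S = J + 13.4·(cos 18°, sin 18°) = (-18.26, 17.54). A1 meets SH tangentially, so JS is at right angles to SH, so SH runs along (−sin 18°, cos 18°); with |SH| = 10.0, H = (-21.35, 27.05). Then |WH| = |H − W| = 28.72.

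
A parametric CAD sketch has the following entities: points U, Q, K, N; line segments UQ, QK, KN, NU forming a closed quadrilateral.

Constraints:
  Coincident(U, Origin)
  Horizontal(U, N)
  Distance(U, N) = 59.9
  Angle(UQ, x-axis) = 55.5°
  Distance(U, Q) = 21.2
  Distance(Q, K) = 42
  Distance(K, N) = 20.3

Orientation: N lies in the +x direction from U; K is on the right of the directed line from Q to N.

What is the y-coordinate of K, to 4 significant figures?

-11.03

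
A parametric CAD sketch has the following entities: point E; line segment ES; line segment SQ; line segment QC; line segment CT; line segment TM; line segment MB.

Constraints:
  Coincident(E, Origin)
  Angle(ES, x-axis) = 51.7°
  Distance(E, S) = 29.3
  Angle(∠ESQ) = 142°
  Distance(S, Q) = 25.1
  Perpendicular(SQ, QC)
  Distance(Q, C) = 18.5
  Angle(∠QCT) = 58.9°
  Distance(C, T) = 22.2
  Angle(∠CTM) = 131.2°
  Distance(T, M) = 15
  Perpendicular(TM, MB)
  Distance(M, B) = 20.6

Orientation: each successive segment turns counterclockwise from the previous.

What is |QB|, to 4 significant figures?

11.43

E is at the origin; ES runs at 51.7° with length 29.3, so S = (18.16, 22.99). ∠ESQ = 142.0° gives SQ at 89.70° from the x-axis; with |SQ| = 25.1, Q = (18.29, 48.09). SQ ⟂ QC, so QC runs at 179.7°; with |QC| = 18.5, C = (-0.2088, 48.19). ∠QCT = 58.9° gives CT at -59.20° from the x-axis; with |CT| = 22.2, T = (11.16, 29.12). ∠CTM = 131.2° gives TM at -10.40° from the x-axis; with |TM| = 15.0, M = (25.91, 26.41). TM ⟂ MB, so MB runs at 79.60°; with |MB| = 20.6, B = (29.63, 46.68). Then |QB| = |B − Q| = 11.43.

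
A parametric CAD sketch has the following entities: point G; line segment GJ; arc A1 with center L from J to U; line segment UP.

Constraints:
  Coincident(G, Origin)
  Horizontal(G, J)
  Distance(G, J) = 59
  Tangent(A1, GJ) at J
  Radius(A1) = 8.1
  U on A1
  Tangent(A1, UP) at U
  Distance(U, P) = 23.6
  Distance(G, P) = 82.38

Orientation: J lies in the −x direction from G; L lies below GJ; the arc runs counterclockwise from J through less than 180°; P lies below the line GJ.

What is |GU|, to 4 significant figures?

65.73

Checks: |LU| = 8.100 ✓; ∠(LU, UP) = 90.00° ✓; |UP| = 23.60 ✓; |GP| = 82.38 ✓.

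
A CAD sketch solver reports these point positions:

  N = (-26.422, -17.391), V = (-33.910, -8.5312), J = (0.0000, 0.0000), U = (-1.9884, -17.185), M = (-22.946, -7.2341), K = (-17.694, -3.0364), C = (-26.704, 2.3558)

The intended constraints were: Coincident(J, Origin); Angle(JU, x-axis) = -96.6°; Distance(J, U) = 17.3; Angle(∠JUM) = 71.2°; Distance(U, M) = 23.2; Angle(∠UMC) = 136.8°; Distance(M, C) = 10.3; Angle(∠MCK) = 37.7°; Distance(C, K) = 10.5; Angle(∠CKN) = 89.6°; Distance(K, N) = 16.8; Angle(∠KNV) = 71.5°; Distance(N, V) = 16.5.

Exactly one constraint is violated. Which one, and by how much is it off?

Distance(N, V) = 16.5 — off by 4.90.

J = (0.00, 0.00) ✓; JU at -96.60° ✓; |JU| = 17.30 ✓; ∠JUM = 71.20° ✓; |UM| = 23.20 ✓; ∠UMC = 136.8° ✓; |MC| = 10.30 ✓; ∠MCK = 37.70° ✓; |CK| = 10.50 ✓; ∠CKN = 89.60° ✓; |KN| = 16.80 ✓; ∠KNV = 71.50° ✓; |NV| = 11.60 ✗.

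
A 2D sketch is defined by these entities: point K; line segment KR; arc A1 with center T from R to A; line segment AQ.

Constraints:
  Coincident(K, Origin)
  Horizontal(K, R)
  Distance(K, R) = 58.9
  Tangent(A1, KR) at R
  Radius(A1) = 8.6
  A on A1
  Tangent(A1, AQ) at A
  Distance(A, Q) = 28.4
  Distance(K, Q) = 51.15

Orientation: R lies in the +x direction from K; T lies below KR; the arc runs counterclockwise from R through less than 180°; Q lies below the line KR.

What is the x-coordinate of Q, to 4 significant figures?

40.19

Checks: ∠(TR, RK) = 90.00° ✓; |TR| = 8.600 ✓; |TA| = 8.600 ✓; ∠(TA, AQ) = 90.00° ✓; |AQ| = 28.40 ✓; |KQ| = 51.15 ✓.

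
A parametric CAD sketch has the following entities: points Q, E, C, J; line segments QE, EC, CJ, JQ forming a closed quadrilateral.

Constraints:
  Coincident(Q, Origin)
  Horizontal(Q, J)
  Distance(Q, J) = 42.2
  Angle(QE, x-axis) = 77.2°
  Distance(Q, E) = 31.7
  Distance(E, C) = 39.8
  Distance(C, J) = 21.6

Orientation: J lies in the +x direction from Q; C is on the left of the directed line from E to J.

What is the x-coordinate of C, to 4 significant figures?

45.65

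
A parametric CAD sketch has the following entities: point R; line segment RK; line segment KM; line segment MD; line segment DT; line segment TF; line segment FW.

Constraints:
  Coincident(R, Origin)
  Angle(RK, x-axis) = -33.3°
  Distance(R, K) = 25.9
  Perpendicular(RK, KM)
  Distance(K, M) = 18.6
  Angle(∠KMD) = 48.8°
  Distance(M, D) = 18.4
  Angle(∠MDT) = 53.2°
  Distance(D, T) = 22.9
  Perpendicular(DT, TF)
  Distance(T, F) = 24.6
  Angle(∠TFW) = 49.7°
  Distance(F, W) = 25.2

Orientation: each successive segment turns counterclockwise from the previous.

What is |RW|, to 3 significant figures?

22.2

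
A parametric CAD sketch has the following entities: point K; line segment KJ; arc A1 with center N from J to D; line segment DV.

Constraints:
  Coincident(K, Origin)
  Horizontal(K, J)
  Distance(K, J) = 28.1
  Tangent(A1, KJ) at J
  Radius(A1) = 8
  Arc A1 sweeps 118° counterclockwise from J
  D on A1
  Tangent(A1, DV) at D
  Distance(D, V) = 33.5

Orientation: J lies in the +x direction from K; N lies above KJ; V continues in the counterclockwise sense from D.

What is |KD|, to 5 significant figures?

37.077

A1 meets KJ tangentially, so NJ is at right angles to KJ, so N = J + (0, 8) = (28.100, 8.0000). On A1, J sits at bearing -90° from N; a 118° counterclockwise sweep puts D at bearing 28°, so D = N + 8.0·(cos 28°, sin 28°) = (35.164, 11.756). Then |KD| = |D − K| = 37.077.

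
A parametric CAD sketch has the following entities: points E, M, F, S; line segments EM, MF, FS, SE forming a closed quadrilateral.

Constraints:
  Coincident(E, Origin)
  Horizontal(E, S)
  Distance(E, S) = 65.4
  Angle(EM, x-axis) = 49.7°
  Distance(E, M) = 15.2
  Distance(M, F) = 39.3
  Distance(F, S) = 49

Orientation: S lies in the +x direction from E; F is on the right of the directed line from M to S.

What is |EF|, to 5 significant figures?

34.466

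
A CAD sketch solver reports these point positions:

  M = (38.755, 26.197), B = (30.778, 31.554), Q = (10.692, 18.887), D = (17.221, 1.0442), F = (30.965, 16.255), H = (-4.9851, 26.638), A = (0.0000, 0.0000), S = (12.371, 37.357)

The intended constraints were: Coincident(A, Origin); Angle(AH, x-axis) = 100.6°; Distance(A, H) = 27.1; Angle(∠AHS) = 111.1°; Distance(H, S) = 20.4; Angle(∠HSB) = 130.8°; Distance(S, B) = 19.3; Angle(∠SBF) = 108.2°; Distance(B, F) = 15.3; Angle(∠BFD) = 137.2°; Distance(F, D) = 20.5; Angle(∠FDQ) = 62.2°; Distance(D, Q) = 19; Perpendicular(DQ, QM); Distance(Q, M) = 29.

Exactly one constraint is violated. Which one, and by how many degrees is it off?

Perpendicular(DQ, QM) — off by 5.50°.

A = (0.00, 0.00) ✓; AH at 100.6° ✓; |AH| = 27.10 ✓; ∠AHS = 111.1° ✓; |HS| = 20.40 ✓; ∠HSB = 130.8° ✓; |SB| = 19.30 ✓; ∠SBF = 108.2° ✓; |BF| = 15.30 ✓; ∠BFD = 137.2° ✓; |FD| = 20.50 ✓; ∠FDQ = 62.20° ✓; |DQ| = 19.00 ✓; ∠(DQ, QM) = 95.50° ✗; |QM| = 29.00 ✓.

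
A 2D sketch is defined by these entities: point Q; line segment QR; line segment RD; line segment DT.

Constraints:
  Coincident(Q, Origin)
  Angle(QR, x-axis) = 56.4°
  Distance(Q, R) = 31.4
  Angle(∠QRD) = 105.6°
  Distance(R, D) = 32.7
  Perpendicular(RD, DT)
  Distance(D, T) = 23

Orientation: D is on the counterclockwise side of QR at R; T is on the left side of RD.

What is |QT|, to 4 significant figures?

41.78

∠QRD = 105.6°, so RD runs at 56.4° + (180° − 105.6°) = 130.8° from the x-axis; with |RD| = 32.7, D = R + 32.7·(cos 130.8°, sin 130.8°) = (-3.990, 50.91). RD is perpendicular to DT; with |DT| = 23.0 on the left of RD, T = D + 23.0·(-0.7570, -0.6534) = (-21.40, 35.88). Then |QT| = |T − Q| = 41.78.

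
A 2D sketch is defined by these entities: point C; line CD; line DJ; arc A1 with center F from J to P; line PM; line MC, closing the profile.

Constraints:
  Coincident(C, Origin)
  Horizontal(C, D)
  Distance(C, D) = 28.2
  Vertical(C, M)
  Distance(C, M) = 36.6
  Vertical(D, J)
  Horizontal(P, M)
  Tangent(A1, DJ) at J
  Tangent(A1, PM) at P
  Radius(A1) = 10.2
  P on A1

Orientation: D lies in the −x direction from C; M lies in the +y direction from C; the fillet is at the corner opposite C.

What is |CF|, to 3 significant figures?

32.0

C is at the origin; C and D share the same y with |CD| = 28.2 and D on the −x side, so D = (-28.2, 0.00). C and M share the same x with |CM| = 36.6 and M on the +y side, so M = (0.00, 36.6). The virtual corner opposite C is at (-28.2, 36.6). A1 meets DJ tangentially, so FJ is at right angles to DJ and tangency of A1 to PM means the radius FP is perpendicular to PM, with radius 10.2, so the center F sits 10.2 in from both sides at F = (-18.0, 26.4). Then |CF| = |F − C| = 32.0.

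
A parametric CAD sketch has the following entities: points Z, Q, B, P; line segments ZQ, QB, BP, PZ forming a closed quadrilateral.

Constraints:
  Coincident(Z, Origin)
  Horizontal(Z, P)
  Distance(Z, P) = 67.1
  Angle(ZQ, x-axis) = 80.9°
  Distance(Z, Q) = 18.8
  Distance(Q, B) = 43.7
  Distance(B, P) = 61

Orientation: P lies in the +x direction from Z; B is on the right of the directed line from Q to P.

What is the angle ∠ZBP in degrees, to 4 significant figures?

91.11°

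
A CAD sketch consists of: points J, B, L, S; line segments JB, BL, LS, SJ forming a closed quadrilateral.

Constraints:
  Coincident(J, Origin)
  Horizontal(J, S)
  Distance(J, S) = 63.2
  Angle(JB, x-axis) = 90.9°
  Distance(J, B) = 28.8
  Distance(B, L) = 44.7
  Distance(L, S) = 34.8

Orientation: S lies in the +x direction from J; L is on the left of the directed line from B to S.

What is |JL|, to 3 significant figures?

53.0

Checks: |BL| = 44.70 ✓; |LS| = 34.80 ✓.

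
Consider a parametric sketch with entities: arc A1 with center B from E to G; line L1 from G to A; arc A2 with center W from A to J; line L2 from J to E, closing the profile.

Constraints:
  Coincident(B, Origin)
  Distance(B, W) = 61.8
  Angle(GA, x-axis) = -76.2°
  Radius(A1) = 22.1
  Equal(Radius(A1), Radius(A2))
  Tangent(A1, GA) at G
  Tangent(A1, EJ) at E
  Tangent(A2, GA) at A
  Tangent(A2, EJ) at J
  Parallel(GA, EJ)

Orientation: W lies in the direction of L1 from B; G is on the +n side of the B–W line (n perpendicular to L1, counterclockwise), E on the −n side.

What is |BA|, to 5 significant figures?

65.633

The slot axis is L1's direction at -76.2°, so u = (cos -76.2°, sin -76.2°) = (0.23853, -0.97113) and n = (−sin -76.2°, cos -76.2°) = (0.97113, 0.23853). B is at the origin and W lies 61.8 along u from B, so W = 61.8·u = (14.741, -60.016). Tangency of A1 to both parallel lines with radius 22.1 puts G and E at B ± 22.1·n: G = (21.462, 5.2716), E = (-21.462, -5.2716). Equal radii place A and J the same way about W: A = W + 22.1·n = (36.203, -54.745), J = W − 22.1·n = (-6.7207, -65.288). Then |BA| = |A − B| = 65.633.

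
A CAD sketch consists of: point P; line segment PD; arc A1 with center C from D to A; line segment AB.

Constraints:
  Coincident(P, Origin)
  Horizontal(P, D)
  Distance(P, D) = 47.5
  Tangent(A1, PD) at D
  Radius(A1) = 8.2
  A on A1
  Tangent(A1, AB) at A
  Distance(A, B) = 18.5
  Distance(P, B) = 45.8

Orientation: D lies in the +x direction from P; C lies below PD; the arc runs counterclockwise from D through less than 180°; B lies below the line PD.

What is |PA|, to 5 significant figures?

40.039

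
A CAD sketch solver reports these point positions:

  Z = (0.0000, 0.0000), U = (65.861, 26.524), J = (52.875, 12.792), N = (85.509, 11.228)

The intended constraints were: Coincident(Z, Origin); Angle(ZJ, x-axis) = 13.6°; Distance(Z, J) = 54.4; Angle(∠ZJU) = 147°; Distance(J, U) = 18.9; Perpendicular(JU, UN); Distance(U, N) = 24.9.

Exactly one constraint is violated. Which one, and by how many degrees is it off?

Perpendicular(JU, UN) — off by 5.50°.

Z = (0.00, 0.00) ✓; ZJ at 13.60° ✓; |ZJ| = 54.40 ✓; ∠ZJU = 147.0° ✓; |JU| = 18.90 ✓; ∠(JU, UN) = 84.50° ✗; |UN| = 24.90 ✓.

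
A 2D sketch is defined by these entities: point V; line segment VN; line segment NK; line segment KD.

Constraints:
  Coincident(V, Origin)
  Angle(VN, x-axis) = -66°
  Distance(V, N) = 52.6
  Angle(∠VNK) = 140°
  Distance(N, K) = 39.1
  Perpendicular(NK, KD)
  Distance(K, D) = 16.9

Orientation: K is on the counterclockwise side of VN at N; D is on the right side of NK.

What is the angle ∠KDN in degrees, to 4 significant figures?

66.62°

V is at the origin; VN runs at -66.0° with length 52.6, so N = 52.6·(cos -66.0°, sin -66.0°) = (21.39, -48.05). ∠VNK = 140.0°, so NK runs at -66.0° + (180° − 140.0°) = -26.00° from the x-axis; with |NK| = 39.1, K = N + 39.1·(cos -26.00°, sin -26.00°) = (56.54, -65.19). NK ⟂ KD; with |KD| = 16.9 on the right of NK, D = K + 16.9·(-0.4384, -0.8988) = (49.13, -80.38). Then cos ∠KDN = DK·DN / (|DK||DN|), giving 66.62°.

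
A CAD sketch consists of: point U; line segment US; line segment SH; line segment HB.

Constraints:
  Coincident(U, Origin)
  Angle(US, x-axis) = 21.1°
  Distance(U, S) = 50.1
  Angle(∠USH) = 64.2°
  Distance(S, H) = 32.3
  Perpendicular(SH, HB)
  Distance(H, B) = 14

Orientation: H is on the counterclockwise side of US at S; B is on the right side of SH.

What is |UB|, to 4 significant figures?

60.03

∠USH = 64.2°, so SH runs at 21.1° + (180° − 64.2°) = 136.9° from the x-axis; with |SH| = 32.3, H = S + 32.3·(cos 136.9°, sin 136.9°) = (23.16, 40.11). SH ⟂ HB; with |HB| = 14.0 on the right of SH, B = H + 14.0·(0.6833, 0.7302) = (32.72, 50.33). Then |UB| = |B − U| = 60.03.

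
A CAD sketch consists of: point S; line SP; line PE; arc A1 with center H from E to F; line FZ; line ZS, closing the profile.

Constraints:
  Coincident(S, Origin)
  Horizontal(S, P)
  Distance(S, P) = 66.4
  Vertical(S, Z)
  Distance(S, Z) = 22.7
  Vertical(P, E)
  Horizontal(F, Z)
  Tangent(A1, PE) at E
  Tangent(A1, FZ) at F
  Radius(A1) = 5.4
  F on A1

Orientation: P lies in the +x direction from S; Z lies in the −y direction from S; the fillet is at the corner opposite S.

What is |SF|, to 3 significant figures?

65.1

S is at the origin; S and P share the same y with |SP| = 66.4 and P on the +x side, so P = (66.4, 0.00). SZ is vertical with |SZ| = 22.7 and Z on the −y side, so Z = (0.00, -22.7). The virtual corner opposite S is at (66.4, -22.7). The tangent condition forces HE to be normal to PE and the tangent condition forces HF to be normal to FZ, with radius 5.4, so the center H sits 5.4 in from both sides at H = (61.0, -17.3). That places the tangent points at E = (66.4, -17.3) on PE and F = (61.0, -22.7) on FZ. Then |SF| = |F − S| = 65.1.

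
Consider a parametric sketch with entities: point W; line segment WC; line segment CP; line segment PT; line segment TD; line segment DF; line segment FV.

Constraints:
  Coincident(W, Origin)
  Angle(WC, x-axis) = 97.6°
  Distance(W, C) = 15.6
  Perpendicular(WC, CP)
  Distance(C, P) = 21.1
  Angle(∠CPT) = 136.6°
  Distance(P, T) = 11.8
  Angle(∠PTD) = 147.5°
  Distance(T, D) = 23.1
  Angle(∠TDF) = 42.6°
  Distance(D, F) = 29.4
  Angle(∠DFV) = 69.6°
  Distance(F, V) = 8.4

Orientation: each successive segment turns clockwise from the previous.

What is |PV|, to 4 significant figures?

10.06

W is at the origin; WC runs at 97.6° with length 15.6, so C = (-2.063, 15.46). The perpendicularity gives CP at right angles to WC, so CP runs at 7.600°; with |CP| = 21.1, P = (18.85, 18.25). ∠CPT = 136.6° gives PT at -35.80° from the x-axis; with |PT| = 11.8, T = (28.42, 11.35). ∠PTD = 147.5° gives TD at -68.30° from the x-axis; with |TD| = 23.1, D = (36.96, -10.11). ∠TDF = 42.6° gives DF at 154.3° from the x-axis; with |DF| = 29.4, F = (10.47, 2.638). ∠DFV = 69.6° gives FV at 43.90° from the x-axis; with |FV| = 8.4, V = (16.52, 8.462). Then |PV| = |V − P| = 10.06.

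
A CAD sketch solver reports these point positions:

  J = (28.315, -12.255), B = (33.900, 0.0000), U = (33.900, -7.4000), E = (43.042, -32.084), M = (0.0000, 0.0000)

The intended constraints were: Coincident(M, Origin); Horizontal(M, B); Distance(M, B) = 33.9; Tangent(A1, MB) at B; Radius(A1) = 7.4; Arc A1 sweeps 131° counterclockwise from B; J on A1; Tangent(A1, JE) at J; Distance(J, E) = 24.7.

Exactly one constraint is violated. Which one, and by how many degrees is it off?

Tangent(A1, JE) at J — off by 4.40°.

M = (0.00, 0.00) ✓; M.y = 0.00, B.y = 0.00 ✓; |MB| = 33.90 ✓; ∠(UB, BM) = 90.00° ✓; |UB| = 7.400 ✓; bearing(U→J) − bearing(U→B) = 131.0° ✓; |UJ| = 7.400 ✓; ∠(UJ, JE) = 94.40° ✗; |JE| = 24.70 ✓.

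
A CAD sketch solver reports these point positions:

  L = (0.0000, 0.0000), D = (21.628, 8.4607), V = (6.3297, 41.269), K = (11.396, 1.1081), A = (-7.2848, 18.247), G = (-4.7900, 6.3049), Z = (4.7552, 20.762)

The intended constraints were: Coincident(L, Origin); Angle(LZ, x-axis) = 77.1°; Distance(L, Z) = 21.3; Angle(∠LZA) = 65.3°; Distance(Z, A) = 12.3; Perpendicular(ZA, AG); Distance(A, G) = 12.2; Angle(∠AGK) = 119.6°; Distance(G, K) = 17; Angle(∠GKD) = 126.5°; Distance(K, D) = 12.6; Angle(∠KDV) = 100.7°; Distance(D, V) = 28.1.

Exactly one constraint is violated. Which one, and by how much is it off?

Distance(D, V) = 28.1 — off by 8.10.

L = (0.00, 0.00) ✓; LZ at 77.10° ✓; |LZ| = 21.30 ✓; ∠LZA = 65.30° ✓; |ZA| = 12.30 ✓; ∠(ZA, AG) = 90.00° ✓; |AG| = 12.20 ✓; ∠AGK = 119.6° ✓; |GK| = 17.00 ✓; ∠GKD = 126.5° ✓; |KD| = 12.60 ✓; ∠KDV = 100.7° ✓; |DV| = 36.20 ✗.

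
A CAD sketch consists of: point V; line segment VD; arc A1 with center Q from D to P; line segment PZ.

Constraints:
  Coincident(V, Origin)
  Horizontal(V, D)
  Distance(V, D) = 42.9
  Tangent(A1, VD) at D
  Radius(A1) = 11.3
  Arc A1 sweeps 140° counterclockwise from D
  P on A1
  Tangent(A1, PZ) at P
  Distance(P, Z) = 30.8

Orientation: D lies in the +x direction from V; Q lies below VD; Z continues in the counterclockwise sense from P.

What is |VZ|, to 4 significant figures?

71.33

On A1, D sits at bearing 90° from Q; a 140° counterclockwise sweep puts P at bearing 230°, so P = Q + 11.3·(cos 230°, sin 230°) = (35.64, -19.96). The tangent condition forces QP to be normal to PZ, so PZ runs along (−sin 230°, cos 230°); with |PZ| = 30.8, Z = (59.23, -39.75). Then |VZ| = |Z − V| = 71.33.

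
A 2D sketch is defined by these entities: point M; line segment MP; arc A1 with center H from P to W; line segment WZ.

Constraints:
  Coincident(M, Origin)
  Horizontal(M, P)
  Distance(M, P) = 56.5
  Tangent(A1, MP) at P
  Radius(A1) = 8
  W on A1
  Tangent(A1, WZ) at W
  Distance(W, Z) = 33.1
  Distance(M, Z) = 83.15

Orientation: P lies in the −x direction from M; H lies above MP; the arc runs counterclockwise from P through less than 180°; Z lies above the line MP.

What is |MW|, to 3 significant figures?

52.7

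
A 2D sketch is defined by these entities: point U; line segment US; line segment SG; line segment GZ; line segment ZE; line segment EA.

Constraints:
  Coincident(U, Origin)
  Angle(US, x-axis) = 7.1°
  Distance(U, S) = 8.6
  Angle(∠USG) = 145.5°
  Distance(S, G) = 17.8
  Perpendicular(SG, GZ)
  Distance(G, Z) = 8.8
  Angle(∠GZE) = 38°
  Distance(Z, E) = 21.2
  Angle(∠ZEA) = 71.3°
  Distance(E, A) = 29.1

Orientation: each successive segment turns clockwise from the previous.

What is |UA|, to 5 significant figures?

45.233

U is at the origin; US runs at 7.1° with length 8.6, so S = (8.5341, 1.0630). ∠USG = 145.5° gives SG at -27.400° from the x-axis; with |SG| = 17.8, G = (24.337, -7.1286). The perpendicularity gives GZ at right angles to SG, so GZ runs at -117.40°; with |GZ| = 8.8, Z = (20.287, -14.941). ∠GZE = 38.0° gives ZE at 100.60° from the x-axis; with |ZE| = 21.2, E = (16.388, 5.8969). ∠ZEA = 71.3° gives EA at -8.1000° from the x-axis; with |EA| = 29.1, A = (45.197, 1.7966). Then |UA| = |A − U| = 45.233.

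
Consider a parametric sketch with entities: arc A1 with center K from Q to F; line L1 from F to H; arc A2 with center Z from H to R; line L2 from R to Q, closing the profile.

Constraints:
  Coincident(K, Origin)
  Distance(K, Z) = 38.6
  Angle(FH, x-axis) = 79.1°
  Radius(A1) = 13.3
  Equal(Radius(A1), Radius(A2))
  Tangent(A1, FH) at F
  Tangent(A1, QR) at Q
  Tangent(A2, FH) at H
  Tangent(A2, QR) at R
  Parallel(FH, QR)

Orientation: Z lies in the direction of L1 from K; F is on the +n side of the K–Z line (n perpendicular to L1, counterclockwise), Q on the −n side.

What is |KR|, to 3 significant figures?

40.8

Tangency of A1 to both parallel lines with radius 13.3 puts F and Q at K ± 13.3·n: F = (-13.1, 2.51), Q = (13.1, -2.51). Equal radii place H and R the same way about Z: H = Z + 13.3·n = (-5.76, 40.4), R = Z − 13.3·n = (20.4, 35.4). Then |KR| = |R − K| = 40.8.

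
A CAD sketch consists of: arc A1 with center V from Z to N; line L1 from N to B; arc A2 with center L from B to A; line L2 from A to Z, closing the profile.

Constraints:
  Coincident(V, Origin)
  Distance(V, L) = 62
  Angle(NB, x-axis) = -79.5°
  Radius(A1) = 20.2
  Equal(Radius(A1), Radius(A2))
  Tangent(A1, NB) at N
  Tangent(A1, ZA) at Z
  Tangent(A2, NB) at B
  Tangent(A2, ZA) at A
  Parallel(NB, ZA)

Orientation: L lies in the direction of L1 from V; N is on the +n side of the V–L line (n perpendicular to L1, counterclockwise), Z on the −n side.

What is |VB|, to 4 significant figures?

65.21

Tangency of A1 to both parallel lines with radius 20.2 puts N and Z at V ± 20.2·n: N = (19.86, 3.681), Z = (-19.86, -3.681). Equal radii place B and A the same way about L: B = L + 20.2·n = (31.16, -57.28), A = L − 20.2·n = (-8.563, -64.64). Then |VB| = |B − V| = 65.21.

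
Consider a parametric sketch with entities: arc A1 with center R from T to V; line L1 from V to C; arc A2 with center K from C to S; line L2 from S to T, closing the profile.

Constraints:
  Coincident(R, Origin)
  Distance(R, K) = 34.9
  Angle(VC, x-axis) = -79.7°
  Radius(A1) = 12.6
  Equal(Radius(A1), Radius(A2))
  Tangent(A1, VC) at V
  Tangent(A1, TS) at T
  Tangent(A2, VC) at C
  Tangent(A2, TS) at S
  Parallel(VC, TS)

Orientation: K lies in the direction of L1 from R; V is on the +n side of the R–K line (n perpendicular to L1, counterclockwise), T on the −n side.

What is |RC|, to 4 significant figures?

37.10

The slot axis is L1's direction at -79.7°, so u = (cos -79.7°, sin -79.7°) = (0.1788, -0.9839) and n = (−sin -79.7°, cos -79.7°) = (0.9839, 0.1788). R is at the origin and K lies 34.9 along u from R, so K = 34.9·u = (6.240, -34.34). Tangency of A1 to both parallel lines with radius 12.6 puts V and T at R ± 12.6·n: V = (12.40, 2.253), T = (-12.40, -2.253). Equal radii place C and S the same way about K: C = K + 12.6·n = (18.64, -32.08), S = K − 12.6·n = (-6.157, -36.59). Then |RC| = |C − R| = 37.10.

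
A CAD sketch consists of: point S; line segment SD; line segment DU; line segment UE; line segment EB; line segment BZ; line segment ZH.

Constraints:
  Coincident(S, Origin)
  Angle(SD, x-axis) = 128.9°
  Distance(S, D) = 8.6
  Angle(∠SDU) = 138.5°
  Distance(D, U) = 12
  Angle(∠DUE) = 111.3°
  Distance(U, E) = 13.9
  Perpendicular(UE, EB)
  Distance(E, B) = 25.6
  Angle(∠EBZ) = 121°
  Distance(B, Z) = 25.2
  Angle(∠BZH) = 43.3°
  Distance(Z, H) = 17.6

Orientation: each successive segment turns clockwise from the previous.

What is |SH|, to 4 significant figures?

2.843

S is at the origin; SD runs at 128.9° with length 8.6, so D = (-5.400, 6.693). ∠SDU = 138.5° gives DU at 87.40° from the x-axis; with |DU| = 12.0, U = (-4.856, 18.68). ∠DUE = 111.3° gives UE at 18.70° from the x-axis; with |UE| = 13.9, E = (8.310, 23.14). The perpendicularity gives EB at right angles to UE, so EB runs at -71.30°; with |EB| = 25.6, B = (16.52, -1.112). ∠EBZ = 121.0° gives BZ at -130.3° from the x-axis; with |BZ| = 25.2, Z = (0.2187, -20.33). ∠BZH = 43.3° gives ZH at 93.00° from the x-axis; with |ZH| = 17.6, H = (-0.7024, -2.755). Then |SH| = |H − S| = 2.843.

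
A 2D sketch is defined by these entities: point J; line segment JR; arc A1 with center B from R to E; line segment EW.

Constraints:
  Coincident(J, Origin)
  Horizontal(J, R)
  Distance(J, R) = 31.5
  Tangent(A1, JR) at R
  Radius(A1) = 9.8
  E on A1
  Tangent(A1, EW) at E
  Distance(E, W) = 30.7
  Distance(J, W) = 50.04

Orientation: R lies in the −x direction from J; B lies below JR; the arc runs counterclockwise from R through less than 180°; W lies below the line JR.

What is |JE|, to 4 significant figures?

42.72

J is at the origin; JR is horizontal with |JR| = 31.5 and R on the −x side, so R = (-31.50, 0.000). Since A1 is tangent to JR there, BR ⟂ JR, so B = R + (0, -9.8) = (-31.50, -9.800). Since BE ⟂ EW (tangency), |BW| = √(9.8² + 30.7²) = 32.23 regardless of where E sits on A1. So W lies on both circle(J, 50.04) and circle(B, 32.23); the below-JR intersection is W = (-27.54, -41.78). E is the foot of the tangent from W: E = (-40.40, -13.91).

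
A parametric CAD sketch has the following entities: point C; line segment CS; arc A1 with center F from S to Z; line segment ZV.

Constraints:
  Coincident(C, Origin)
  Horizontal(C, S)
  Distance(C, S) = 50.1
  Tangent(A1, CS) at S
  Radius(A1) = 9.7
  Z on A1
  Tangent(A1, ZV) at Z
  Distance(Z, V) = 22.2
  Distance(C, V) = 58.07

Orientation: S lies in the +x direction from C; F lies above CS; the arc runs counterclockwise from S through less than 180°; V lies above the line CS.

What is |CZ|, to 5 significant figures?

60.266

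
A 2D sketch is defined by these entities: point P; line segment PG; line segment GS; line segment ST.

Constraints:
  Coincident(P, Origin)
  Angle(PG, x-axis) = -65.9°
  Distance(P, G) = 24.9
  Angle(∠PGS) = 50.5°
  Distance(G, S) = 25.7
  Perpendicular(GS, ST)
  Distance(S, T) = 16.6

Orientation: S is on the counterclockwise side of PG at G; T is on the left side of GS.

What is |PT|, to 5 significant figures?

10.202

P is at the origin; PG runs at -65.9° with length 24.9, so G = 24.9·(cos -65.9°, sin -65.9°) = (10.167, -22.730). ∠PGS = 50.5°, so GS runs at -65.9° + (180° − 50.5°) = 63.600° from the x-axis; with |GS| = 25.7, S = G + 25.7·(cos 63.600°, sin 63.600°) = (21.595, 0.29022). The perpendicularity gives ST at right angles to GS; with |ST| = 16.6 on the left of GS, T = S + 16.6·(-0.89571, 0.44464) = (6.7257, 7.6712). Then |PT| = |T − P| = 10.202.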